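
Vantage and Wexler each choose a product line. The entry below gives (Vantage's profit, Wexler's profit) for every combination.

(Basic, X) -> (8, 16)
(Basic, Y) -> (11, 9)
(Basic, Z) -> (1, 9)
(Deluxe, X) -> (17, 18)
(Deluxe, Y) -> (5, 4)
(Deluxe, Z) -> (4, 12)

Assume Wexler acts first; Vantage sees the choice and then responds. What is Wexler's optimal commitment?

Backward induction with Wexler moving first.
- X: BR = Deluxe, leader payoff 18.
- Y: BR = Basic, leader payoff 9.
- Z: BR = Deluxe, leader payoff 12.
Maximizing over 18, 9, 12, Wexler chooses X. Subgame-perfect outcome: (Deluxe, X) with payoffs (17, 18).

X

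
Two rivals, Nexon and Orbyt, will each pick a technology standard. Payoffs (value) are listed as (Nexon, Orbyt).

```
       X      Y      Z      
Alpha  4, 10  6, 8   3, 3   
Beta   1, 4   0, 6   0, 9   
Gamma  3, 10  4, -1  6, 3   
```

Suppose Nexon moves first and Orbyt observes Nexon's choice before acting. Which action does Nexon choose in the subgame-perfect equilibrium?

Work backward from Orbyt's decision.
- Alpha → Orbyt plays X (best of 10, 8, 3); Nexon gets 4.
- Beta → Orbyt plays Z (best of 4, 6, 9); Nexon gets 0.
- Gamma → Orbyt plays X (best of 10, -1, 3); Nexon gets 3.
Among 4, 0, 3, the best is 4 at Alpha. Subgame-perfect outcome: (Alpha, X) with payoffs (4, 10).

Alpha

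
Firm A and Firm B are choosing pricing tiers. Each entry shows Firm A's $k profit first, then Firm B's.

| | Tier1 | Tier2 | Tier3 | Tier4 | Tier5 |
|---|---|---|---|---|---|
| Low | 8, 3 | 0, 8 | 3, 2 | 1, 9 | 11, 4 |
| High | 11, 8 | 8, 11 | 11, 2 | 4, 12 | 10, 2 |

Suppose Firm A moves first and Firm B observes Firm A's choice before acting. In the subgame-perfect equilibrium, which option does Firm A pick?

High

Solve by backward induction (Firm A leads).
- Low → Firm B plays Tier4 (best of 3, 8, 2, 9, 4); Firm A gets 1.
- High → Firm B plays Tier4 (best of 8, 11, 2, 12, 2); Firm A gets 4.
Maximizing over 1, 4, Firm A chooses High. Subgame-perfect outcome: (High, Tier4) with payoffs (4, 12).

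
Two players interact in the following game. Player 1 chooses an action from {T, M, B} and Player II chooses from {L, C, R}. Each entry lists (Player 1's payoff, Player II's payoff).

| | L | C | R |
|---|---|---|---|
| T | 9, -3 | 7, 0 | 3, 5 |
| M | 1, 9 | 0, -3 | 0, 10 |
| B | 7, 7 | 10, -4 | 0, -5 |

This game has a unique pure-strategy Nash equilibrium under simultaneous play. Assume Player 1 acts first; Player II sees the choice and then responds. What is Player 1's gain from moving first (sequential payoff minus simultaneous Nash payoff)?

4

Work backward from Player II's decision.
- T: BR = R, leader payoff 3.
- M: BR = R, leader payoff 0.
- B: BR = L, leader payoff 7.
Player 1's induced payoffs are 3, 0, 7, so Player 1 commits to B. Subgame-perfect outcome: (B, L) with payoffs (7, 7).
For the simultaneous game, intersect best replies.
Player 1's best replies: L→T; C→B; R→T.
Player II's best replies: T→R; M→R; B→L.
Only (T, R) has each player best-responding; Nash payoffs (3, 5).
Player 1's commitment gain: 7 − 3 = 4.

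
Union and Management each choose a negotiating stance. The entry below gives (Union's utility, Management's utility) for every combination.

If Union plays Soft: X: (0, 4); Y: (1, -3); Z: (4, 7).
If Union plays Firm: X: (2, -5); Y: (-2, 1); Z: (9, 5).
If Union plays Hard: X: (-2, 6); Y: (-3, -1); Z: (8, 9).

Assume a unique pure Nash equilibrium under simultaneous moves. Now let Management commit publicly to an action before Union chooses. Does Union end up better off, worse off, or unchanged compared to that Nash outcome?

unchanged

Backward induction with Management moving first.
- X → Union plays Firm (best of 0, 2, -2); Management gets -5.
- Y → Union plays Soft (best of 1, -2, -3); Management gets -3.
- Z → Union plays Firm (best of 4, 9, 8); Management gets 5.
Management's induced payoffs are -5, -3, 5, so Management commits to Z. Subgame-perfect outcome: (Firm, Z) with payoffs (9, 5).
Now find the simultaneous Nash equilibrium.
Union's best replies: X→Firm; Y→Soft; Z→Firm.
Management's best replies: Soft→Z; Firm→Z; Hard→Z.
The unique mutual best reply is (Firm, Z), giving (9, 5).
Union earns 9 sequentially versus 9 at the Nash outcome: unchanged.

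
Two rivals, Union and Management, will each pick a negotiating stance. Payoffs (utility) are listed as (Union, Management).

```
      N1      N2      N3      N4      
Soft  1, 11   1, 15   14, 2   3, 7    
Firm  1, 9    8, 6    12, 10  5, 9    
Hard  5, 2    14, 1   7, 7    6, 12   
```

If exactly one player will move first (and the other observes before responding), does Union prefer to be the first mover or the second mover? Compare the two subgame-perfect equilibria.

first

If Union leads: Management's best replies are Soft→N2, Firm→N3, Hard→N4; Union's induced payoffs 1, 12, 6; outcome (Firm, N3), payoffs (12, 10).
If Management leads: Union's best replies are N1→Hard, N2→Hard, N3→Soft, N4→Hard; Management's induced payoffs 2, 1, 2, 12; outcome (Hard, N4), payoffs (6, 12).
Union gets 12 moving first and 6 moving second, so Union prefers to move first.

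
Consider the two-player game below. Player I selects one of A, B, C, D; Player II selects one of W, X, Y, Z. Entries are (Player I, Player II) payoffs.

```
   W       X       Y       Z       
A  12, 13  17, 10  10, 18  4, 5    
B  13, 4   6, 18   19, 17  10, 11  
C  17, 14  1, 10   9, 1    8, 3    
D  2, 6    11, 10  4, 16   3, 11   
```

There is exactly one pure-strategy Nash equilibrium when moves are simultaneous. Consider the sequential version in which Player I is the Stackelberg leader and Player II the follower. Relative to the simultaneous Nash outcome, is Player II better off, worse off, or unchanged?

Player II best-responds to each possible Player I move:
- A: BR = Y, leader payoff 10.
- B: BR = X, leader payoff 6.
- C: BR = W, leader payoff 17.
- D: BR = Y, leader payoff 4.
Maximizing over 10, 6, 17, 4, Player I chooses C. Subgame-perfect outcome: (C, W) with payoffs (17, 14).
Now find the simultaneous Nash equilibrium.
Player I's best replies: W→C; X→A; Y→B; Z→B.
Player II's best replies: A→Y; B→X; C→W; D→Y.
Only (C, W) has each player best-responding; Nash payoffs (17, 14).
Player II earns 14 sequentially versus 14 at the Nash outcome: unchanged.

unchanged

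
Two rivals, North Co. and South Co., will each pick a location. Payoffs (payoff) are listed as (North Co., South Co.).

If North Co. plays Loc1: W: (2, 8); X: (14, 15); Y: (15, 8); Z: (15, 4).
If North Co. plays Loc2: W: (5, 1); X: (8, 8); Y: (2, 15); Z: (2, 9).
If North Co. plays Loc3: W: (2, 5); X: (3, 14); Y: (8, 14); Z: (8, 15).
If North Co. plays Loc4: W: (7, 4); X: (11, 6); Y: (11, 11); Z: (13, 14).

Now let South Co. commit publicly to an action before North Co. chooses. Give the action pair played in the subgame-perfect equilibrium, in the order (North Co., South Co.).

(Loc1, X)

Solve by backward induction (South Co. leads).
- W: BR = Loc4, leader payoff 4.
- X: BR = Loc1, leader payoff 15.
- Y: BR = Loc1, leader payoff 8.
- Z: BR = Loc1, leader payoff 4.
Among 4, 15, 8, 4, the best is 15 at X. Subgame-perfect outcome: (Loc1, X) with payoffs (14, 15).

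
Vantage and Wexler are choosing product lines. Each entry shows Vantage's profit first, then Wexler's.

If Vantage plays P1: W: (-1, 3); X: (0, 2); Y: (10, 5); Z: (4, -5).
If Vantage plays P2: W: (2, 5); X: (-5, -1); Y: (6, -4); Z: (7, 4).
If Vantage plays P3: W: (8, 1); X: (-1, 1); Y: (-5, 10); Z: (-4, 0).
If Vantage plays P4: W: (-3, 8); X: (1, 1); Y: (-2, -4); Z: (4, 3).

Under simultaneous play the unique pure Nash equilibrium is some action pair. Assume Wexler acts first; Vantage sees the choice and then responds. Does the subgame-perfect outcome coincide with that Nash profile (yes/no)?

yes

Work backward from Vantage's decision.
- W → Vantage plays P3 (best of -1, 2, 8, -3); Wexler gets 1.
- X → Vantage plays P4 (best of 0, -5, -1, 1); Wexler gets 1.
- Y → Vantage plays P1 (best of 10, 6, -5, -2); Wexler gets 5.
- Z → Vantage plays P2 (best of 4, 7, -4, 4); Wexler gets 4.
Wexler's induced payoffs are 1, 1, 5, 4, so Wexler commits to Y. Subgame-perfect outcome: (P1, Y) with payoffs (10, 5).
Under simultaneous play:
Vantage's best replies: W→P3; X→P4; Y→P1; Z→P2.
Wexler's best replies: P1→Y; P2→W; P3→Y; P4→W.
Only (P1, Y) has each player best-responding; Nash payoffs (10, 5).
Sequential outcome (P1, Y) coincides with the Nash profile (P1, Y).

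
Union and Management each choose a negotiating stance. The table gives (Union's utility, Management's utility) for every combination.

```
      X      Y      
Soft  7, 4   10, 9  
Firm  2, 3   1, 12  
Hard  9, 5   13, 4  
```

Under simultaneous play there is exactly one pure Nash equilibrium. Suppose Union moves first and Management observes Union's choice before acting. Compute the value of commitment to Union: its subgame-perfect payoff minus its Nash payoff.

1

Backward induction with Union moving first.
- Soft: BR = Y, leader payoff 10.
- Firm: BR = Y, leader payoff 1.
- Hard: BR = X, leader payoff 9.
Maximizing over 10, 1, 9, Union chooses Soft. Subgame-perfect outcome: (Soft, Y) with payoffs (10, 9).
Under simultaneous play:
Union's best replies: X→Hard; Y→Hard.
Management's best replies: Soft→Y; Firm→Y; Hard→X.
The unique mutual best reply is (Hard, X), giving (9, 5).
Union's commitment gain: 10 − 9 = 1.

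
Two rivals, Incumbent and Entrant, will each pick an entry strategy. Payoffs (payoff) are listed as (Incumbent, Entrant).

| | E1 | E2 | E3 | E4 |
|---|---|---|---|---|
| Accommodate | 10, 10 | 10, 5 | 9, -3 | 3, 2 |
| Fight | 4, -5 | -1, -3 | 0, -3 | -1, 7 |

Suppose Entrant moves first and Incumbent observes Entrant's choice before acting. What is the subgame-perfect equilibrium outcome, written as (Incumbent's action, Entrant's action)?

(Accommodate, E1)

Work backward from Incumbent's decision.
- E1 → Incumbent plays Accommodate (best of 10, 4); Entrant gets 10.
- E2 → Incumbent plays Accommodate (best of 10, -1); Entrant gets 5.
- E3 → Incumbent plays Accommodate (best of 9, 0); Entrant gets -3.
- E4 → Incumbent plays Accommodate (best of 3, -1); Entrant gets 2.
Among 10, 5, -3, 2, the best is 10 at E1. Subgame-perfect outcome: (Accommodate, E1) with payoffs (10, 10).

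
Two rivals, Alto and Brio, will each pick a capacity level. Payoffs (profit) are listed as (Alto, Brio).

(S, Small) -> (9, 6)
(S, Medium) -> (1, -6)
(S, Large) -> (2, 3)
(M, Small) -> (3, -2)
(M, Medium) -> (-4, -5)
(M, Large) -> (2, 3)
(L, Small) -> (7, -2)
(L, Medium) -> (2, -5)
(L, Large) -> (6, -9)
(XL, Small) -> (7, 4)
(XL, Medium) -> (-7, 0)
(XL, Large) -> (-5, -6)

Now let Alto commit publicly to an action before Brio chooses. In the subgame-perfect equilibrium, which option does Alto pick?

Backward induction with Alto moving first.
- S → Brio plays Small (best of 6, -6, 3); Alto gets 9.
- M → Brio plays Large (best of -2, -5, 3); Alto gets 2.
- L → Brio plays Small (best of -2, -5, -9); Alto gets 7.
- XL → Brio plays Small (best of 4, 0, -6); Alto gets 7.
Alto's induced payoffs are 9, 2, 7, 7, so Alto commits to S. Subgame-perfect outcome: (S, Small) with payoffs (9, 6).

S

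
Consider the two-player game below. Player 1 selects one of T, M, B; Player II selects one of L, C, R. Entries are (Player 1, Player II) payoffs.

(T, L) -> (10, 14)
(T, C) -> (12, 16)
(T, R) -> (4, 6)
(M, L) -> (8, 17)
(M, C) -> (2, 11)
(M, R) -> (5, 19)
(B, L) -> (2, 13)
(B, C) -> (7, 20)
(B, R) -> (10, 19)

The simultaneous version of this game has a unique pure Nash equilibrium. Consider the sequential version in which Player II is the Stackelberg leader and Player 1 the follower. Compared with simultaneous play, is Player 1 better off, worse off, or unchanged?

Player 1 best-responds to each possible Player II move:
- L → Player 1 plays T (best of 10, 8, 2); Player II gets 14.
- C → Player 1 plays T (best of 12, 2, 7); Player II gets 16.
- R → Player 1 plays B (best of 4, 5, 10); Player II gets 19.
Maximizing over 14, 16, 19, Player II chooses R. Subgame-perfect outcome: (B, R) with payoffs (10, 19).
For the simultaneous game, intersect best replies.
Player 1's best replies: L→T; C→T; R→B.
Player II's best replies: T→C; M→R; B→C.
Only (T, C) has each player best-responding; Nash payoffs (12, 16).
Player 1 earns 10 sequentially versus 12 at the Nash outcome: worse off.

worse off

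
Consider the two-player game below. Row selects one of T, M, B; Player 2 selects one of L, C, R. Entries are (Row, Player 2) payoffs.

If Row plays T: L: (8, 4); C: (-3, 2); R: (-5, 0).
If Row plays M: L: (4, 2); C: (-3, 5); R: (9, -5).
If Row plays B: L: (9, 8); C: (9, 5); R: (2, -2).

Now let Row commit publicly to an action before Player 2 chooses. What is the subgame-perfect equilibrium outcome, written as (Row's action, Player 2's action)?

(B, L)

Work backward from Player 2's decision.
- T: BR = L, leader payoff 8.
- M: BR = C, leader payoff -3.
- B: BR = L, leader payoff 9.
Row's induced payoffs are 8, -3, 9, so Row commits to B. Subgame-perfect outcome: (B, L) with payoffs (9, 8).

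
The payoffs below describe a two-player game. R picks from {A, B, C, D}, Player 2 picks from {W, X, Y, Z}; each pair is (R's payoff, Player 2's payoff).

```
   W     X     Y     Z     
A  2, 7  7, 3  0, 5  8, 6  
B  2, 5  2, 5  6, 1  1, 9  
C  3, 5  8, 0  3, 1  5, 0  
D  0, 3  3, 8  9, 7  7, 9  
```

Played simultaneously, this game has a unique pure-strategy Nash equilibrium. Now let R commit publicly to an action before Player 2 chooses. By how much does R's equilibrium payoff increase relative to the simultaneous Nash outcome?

4

Backward induction with R moving first.
- A: Player 2 compares 7, 3, 5, 6 and picks W; R would get 2.
- B: Player 2 compares 5, 5, 1, 9 and picks Z; R would get 1.
- C: Player 2 compares 5, 0, 1, 0 and picks W; R would get 3.
- D: Player 2 compares 3, 8, 7, 9 and picks Z; R would get 7.
R's induced payoffs are 2, 1, 3, 7, so R commits to D. Subgame-perfect outcome: (D, Z) with payoffs (7, 9).
Under simultaneous play:
R's best replies: W→C; X→C; Y→D; Z→A.
Player 2's best replies: A→W; B→Z; C→W; D→Z.
The unique mutual best reply is (C, W), giving (3, 5).
R's commitment gain: 7 − 3 = 4.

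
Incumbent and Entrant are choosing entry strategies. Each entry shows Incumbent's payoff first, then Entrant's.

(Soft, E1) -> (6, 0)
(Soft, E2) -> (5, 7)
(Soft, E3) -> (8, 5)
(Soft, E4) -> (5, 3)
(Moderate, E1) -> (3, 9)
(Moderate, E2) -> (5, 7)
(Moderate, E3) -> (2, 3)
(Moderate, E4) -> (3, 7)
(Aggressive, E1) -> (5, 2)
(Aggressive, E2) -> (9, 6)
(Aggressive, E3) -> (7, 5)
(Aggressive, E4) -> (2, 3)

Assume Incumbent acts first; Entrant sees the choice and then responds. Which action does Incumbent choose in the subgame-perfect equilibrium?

Aggressive

Entrant best-responds to each possible Incumbent move:
- Soft: Entrant compares 0, 7, 5, 3 and picks E2; Incumbent would get 5.
- Moderate: Entrant compares 9, 7, 3, 7 and picks E1; Incumbent would get 3.
- Aggressive: Entrant compares 2, 6, 5, 3 and picks E2; Incumbent would get 9.
Incumbent's induced payoffs are 5, 3, 9, so Incumbent commits to Aggressive. Subgame-perfect outcome: (Aggressive, E2) with payoffs (9, 6).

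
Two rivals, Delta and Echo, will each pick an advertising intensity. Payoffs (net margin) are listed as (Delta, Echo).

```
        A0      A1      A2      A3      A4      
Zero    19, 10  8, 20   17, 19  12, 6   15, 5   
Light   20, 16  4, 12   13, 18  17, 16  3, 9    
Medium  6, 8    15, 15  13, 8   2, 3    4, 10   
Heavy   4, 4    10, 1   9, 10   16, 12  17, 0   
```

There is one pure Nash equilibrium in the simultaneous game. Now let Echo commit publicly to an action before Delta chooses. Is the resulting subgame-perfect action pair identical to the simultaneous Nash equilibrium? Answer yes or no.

no

Solve by backward induction (Echo leads).
- A0: Delta compares 19, 20, 6, 4 and picks Light; Echo would get 16.
- A1: Delta compares 8, 4, 15, 10 and picks Medium; Echo would get 15.
- A2: Delta compares 17, 13, 13, 9 and picks Zero; Echo would get 19.
- A3: Delta compares 12, 17, 2, 16 and picks Light; Echo would get 16.
- A4: Delta compares 15, 3, 4, 17 and picks Heavy; Echo would get 0.
Echo's induced payoffs are 16, 15, 19, 16, 0, so Echo commits to A2. Subgame-perfect outcome: (Zero, A2) with payoffs (17, 19).
Under simultaneous play:
Delta's best replies: A0→Light; A1→Medium; A2→Zero; A3→Light; A4→Heavy.
Echo's best replies: Zero→A1; Light→A2; Medium→A1; Heavy→A3.
The unique mutual best reply is (Medium, A1), giving (15, 15).
Sequential outcome (Zero, A2) differs from the Nash profile (Medium, A1).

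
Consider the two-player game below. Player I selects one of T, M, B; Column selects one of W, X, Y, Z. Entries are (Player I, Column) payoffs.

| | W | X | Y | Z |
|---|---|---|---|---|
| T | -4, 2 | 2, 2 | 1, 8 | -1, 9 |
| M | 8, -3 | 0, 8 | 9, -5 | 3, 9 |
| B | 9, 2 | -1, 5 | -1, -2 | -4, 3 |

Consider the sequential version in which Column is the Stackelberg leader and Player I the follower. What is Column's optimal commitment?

Player I best-responds to each possible Column move:
- W: Player I compares -4, 8, 9 and picks B; Column would get 2.
- X: Player I compares 2, 0, -1 and picks T; Column would get 2.
- Y: Player I compares 1, 9, -1 and picks M; Column would get -5.
- Z: Player I compares -1, 3, -4 and picks M; Column would get 9.
Maximizing over 2, 2, -5, 9, Column chooses Z. Subgame-perfect outcome: (M, Z) with payoffs (3, 9).

Z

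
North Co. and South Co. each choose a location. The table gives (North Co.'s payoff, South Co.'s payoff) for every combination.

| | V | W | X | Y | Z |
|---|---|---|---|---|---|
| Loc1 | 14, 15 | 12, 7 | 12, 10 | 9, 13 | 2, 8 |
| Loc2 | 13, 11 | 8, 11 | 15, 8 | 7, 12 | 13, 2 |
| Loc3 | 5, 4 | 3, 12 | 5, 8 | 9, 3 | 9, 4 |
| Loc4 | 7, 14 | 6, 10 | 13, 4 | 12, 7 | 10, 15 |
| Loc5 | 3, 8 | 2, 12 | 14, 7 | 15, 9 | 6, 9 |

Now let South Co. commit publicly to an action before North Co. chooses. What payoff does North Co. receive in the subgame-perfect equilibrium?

14

Backward induction with South Co. moving first.
- V: North Co. compares 14, 13, 5, 7, 3 and picks Loc1; South Co. would get 15.
- W: North Co. compares 12, 8, 3, 6, 2 and picks Loc1; South Co. would get 7.
- X: North Co. compares 12, 15, 5, 13, 14 and picks Loc2; South Co. would get 8.
- Y: North Co. compares 9, 7, 9, 12, 15 and picks Loc5; South Co. would get 9.
- Z: North Co. compares 2, 13, 9, 10, 6 and picks Loc2; South Co. would get 2.
Among 15, 7, 8, 9, 2, the best is 15 at V. Subgame-perfect outcome: (Loc1, V) with payoffs (14, 15).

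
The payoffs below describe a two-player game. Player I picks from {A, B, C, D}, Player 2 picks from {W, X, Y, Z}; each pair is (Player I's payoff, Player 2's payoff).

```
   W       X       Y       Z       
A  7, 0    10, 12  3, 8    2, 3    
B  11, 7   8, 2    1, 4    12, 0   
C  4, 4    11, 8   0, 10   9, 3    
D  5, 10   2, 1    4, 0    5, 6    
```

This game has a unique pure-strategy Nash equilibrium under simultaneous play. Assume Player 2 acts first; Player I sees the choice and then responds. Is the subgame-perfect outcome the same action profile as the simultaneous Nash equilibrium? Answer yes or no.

no

Backward induction with Player 2 moving first.
- W: Player I compares 7, 11, 4, 5 and picks B; Player 2 would get 7.
- X: Player I compares 10, 8, 11, 2 and picks C; Player 2 would get 8.
- Y: Player I compares 3, 1, 0, 4 and picks D; Player 2 would get 0.
- Z: Player I compares 2, 12, 9, 5 and picks B; Player 2 would get 0.
Maximizing over 7, 8, 0, 0, Player 2 chooses X. Subgame-perfect outcome: (C, X) with payoffs (11, 8).
Now find the simultaneous Nash equilibrium.
Player I's best replies: W→B; X→C; Y→D; Z→B.
Player 2's best replies: A→X; B→W; C→Y; D→W.
The unique mutual best reply is (B, W), giving (11, 7).
Sequential outcome (C, X) differs from the Nash profile (B, W).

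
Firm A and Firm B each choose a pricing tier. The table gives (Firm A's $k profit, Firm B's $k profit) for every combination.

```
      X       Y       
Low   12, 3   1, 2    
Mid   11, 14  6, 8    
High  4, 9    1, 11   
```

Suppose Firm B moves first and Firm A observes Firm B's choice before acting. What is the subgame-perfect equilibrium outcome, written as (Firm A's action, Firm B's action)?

Firm A best-responds to each possible Firm B move:
- X: BR = Low, leader payoff 3.
- Y: BR = Mid, leader payoff 8.
Maximizing over 3, 8, Firm B chooses Y. Subgame-perfect outcome: (Mid, Y) with payoffs (6, 8).

(Mid, Y)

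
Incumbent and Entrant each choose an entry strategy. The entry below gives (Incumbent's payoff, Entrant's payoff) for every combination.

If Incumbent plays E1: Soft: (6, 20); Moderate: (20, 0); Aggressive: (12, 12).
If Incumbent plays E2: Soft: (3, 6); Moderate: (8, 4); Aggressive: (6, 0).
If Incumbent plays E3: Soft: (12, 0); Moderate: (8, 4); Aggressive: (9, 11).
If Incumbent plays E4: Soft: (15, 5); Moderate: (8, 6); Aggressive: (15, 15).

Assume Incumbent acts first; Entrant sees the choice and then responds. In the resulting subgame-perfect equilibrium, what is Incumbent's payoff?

Solve by backward induction (Incumbent leads).
- E1: BR = Soft, leader payoff 6.
- E2: BR = Soft, leader payoff 3.
- E3: BR = Aggressive, leader payoff 9.
- E4: BR = Aggressive, leader payoff 15.
Maximizing over 6, 3, 9, 15, Incumbent chooses E4. Subgame-perfect outcome: (E4, Aggressive) with payoffs (15, 15).

15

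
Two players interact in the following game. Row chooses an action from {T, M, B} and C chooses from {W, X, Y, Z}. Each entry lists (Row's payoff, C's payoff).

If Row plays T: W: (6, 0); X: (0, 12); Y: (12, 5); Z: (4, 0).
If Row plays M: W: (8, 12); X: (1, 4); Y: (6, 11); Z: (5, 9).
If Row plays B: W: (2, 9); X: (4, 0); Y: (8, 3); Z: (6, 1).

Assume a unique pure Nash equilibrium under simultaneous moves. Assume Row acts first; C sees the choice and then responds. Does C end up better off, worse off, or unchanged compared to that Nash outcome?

unchanged

Backward induction with Row moving first.
- T: BR = X, leader payoff 0.
- M: BR = W, leader payoff 8.
- B: BR = W, leader payoff 2.
Row's induced payoffs are 0, 8, 2, so Row commits to M. Subgame-perfect outcome: (M, W) with payoffs (8, 12).
Under simultaneous play:
Row's best replies: W→M; X→B; Y→T; Z→B.
C's best replies: T→X; M→W; B→W.
The unique mutual best reply is (M, W), giving (8, 12).
C earns 12 sequentially versus 12 at the Nash outcome: unchanged.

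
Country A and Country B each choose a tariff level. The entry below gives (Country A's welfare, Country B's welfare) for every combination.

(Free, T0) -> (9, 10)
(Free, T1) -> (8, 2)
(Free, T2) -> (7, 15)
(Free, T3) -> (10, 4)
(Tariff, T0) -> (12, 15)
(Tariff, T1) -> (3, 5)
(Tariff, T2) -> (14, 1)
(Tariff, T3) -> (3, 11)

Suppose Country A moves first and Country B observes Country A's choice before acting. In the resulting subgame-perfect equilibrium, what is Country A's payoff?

Country B best-responds to each possible Country A move:
- Free → Country B plays T2 (best of 10, 2, 15, 4); Country A gets 7.
- Tariff → Country B plays T0 (best of 15, 5, 1, 11); Country A gets 12.
Among 7, 12, the best is 12 at Tariff. Subgame-perfect outcome: (Tariff, T0) with payoffs (12, 15).

12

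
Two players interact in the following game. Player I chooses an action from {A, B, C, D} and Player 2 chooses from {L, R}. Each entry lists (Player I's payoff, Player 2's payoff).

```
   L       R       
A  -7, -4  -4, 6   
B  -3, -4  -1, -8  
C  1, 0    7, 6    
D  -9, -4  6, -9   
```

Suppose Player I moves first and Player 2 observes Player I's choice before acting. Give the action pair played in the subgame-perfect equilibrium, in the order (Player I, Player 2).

(C, R)

Player 2 best-responds to each possible Player I move:
- A: BR = R, leader payoff -4.
- B: BR = L, leader payoff -3.
- C: BR = R, leader payoff 7.
- D: BR = L, leader payoff -9.
Maximizing over -4, -3, 7, -9, Player I chooses C. Subgame-perfect outcome: (C, R) with payoffs (7, 6).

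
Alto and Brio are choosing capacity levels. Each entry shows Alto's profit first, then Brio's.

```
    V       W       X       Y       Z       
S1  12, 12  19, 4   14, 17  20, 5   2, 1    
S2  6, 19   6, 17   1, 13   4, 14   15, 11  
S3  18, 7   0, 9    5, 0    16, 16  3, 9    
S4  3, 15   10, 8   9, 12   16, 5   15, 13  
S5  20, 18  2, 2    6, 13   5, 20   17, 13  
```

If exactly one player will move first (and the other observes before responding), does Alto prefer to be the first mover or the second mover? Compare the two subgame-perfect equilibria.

If Alto leads: Brio's best replies are S1→X, S2→V, S3→Y, S4→V, S5→Y; Alto's induced payoffs 14, 6, 16, 3, 5; outcome (S3, Y), payoffs (16, 16).
If Brio leads: Alto's best replies are V→S5, W→S1, X→S1, Y→S1, Z→S5; Brio's induced payoffs 18, 4, 17, 5, 13; outcome (S5, V), payoffs (20, 18).
Alto gets 16 moving first and 20 moving second, so Alto prefers to move second.

second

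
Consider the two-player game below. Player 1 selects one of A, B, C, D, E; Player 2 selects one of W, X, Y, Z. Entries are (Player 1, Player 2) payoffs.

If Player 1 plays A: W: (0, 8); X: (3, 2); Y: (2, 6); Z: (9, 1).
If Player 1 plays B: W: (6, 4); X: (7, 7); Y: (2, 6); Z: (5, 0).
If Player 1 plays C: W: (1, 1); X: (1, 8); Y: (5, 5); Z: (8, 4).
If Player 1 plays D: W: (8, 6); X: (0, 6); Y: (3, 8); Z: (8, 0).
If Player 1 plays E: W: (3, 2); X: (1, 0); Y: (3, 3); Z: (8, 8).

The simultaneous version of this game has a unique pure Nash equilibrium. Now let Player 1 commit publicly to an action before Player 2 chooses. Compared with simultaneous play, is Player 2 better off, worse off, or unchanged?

better off

Player 2 best-responds to each possible Player 1 move:
- A: Player 2 compares 8, 2, 6, 1 and picks W; Player 1 would get 0.
- B: Player 2 compares 4, 7, 6, 0 and picks X; Player 1 would get 7.
- C: Player 2 compares 1, 8, 5, 4 and picks X; Player 1 would get 1.
- D: Player 2 compares 6, 6, 8, 0 and picks Y; Player 1 would get 3.
- E: Player 2 compares 2, 0, 3, 8 and picks Z; Player 1 would get 8.
Player 1's induced payoffs are 0, 7, 1, 3, 8, so Player 1 commits to E. Subgame-perfect outcome: (E, Z) with payoffs (8, 8).
Under simultaneous play:
Player 1's best replies: W→D; X→B; Y→C; Z→A.
Player 2's best replies: A→W; B→X; C→X; D→Y; E→Z.
Only (B, X) has each player best-responding; Nash payoffs (7, 7).
Player 2 earns 8 sequentially versus 7 at the Nash outcome: better off.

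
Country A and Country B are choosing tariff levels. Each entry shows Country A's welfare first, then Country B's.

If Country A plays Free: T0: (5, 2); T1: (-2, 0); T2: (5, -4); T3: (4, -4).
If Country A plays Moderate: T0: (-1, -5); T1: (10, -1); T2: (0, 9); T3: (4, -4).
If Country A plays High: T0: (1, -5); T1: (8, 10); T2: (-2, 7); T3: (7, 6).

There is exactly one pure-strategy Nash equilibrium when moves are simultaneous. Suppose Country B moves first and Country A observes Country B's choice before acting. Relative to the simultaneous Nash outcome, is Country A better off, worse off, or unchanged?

Solve by backward induction (Country B leads).
- T0: BR = Free, leader payoff 2.
- T1: BR = Moderate, leader payoff -1.
- T2: BR = Free, leader payoff -4.
- T3: BR = High, leader payoff 6.
Among 2, -1, -4, 6, the best is 6 at T3. Subgame-perfect outcome: (High, T3) with payoffs (7, 6).
For the simultaneous game, intersect best replies.
Country A's best replies: T0→Free; T1→Moderate; T2→Free; T3→High.
Country B's best replies: Free→T0; Moderate→T2; High→T1.
Only (Free, T0) has each player best-responding; Nash payoffs (5, 2).
Country A earns 7 sequentially versus 5 at the Nash outcome: better off.

better off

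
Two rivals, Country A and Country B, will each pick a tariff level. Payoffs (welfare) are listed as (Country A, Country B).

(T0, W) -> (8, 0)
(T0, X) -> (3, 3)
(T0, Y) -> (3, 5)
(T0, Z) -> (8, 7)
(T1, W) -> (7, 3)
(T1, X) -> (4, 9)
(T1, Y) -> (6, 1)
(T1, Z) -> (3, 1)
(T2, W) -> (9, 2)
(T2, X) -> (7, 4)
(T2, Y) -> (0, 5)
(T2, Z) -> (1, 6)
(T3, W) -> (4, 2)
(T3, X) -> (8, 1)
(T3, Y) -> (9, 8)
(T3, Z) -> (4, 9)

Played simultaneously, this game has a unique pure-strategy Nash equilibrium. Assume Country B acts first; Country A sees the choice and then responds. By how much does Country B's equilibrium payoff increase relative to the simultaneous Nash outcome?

Country A best-responds to each possible Country B move:
- W: BR = T2, leader payoff 2.
- X: BR = T3, leader payoff 1.
- Y: BR = T3, leader payoff 8.
- Z: BR = T0, leader payoff 7.
Maximizing over 2, 1, 8, 7, Country B chooses Y. Subgame-perfect outcome: (T3, Y) with payoffs (9, 8).
For the simultaneous game, intersect best replies.
Country A's best replies: W→T2; X→T3; Y→T3; Z→T0.
Country B's best replies: T0→Z; T1→X; T2→Z; T3→Z.
The unique mutual best reply is (T0, Z), giving (8, 7).
Country B's commitment gain: 8 − 7 = 1.

1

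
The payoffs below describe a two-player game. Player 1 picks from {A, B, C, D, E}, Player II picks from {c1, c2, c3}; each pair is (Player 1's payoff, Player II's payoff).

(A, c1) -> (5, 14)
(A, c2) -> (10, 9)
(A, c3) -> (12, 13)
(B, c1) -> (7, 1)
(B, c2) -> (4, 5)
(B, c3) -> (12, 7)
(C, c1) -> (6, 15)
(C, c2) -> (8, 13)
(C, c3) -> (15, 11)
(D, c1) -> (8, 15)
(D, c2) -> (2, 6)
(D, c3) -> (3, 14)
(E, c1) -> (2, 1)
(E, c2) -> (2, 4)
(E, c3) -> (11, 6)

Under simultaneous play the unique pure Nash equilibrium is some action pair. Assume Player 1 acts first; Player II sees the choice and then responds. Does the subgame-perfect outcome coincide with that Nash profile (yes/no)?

Backward induction with Player 1 moving first.
- A → Player II plays c1 (best of 14, 9, 13); Player 1 gets 5.
- B → Player II plays c3 (best of 1, 5, 7); Player 1 gets 12.
- C → Player II plays c1 (best of 15, 13, 11); Player 1 gets 6.
- D → Player II plays c1 (best of 15, 6, 14); Player 1 gets 8.
- E → Player II plays c3 (best of 1, 4, 6); Player 1 gets 11.
Maximizing over 5, 12, 6, 8, 11, Player 1 chooses B. Subgame-perfect outcome: (B, c3) with payoffs (12, 7).
Under simultaneous play:
Player 1's best replies: c1→D; c2→A; c3→C.
Player II's best replies: A→c1; B→c3; C→c1; D→c1; E→c3.
Only (D, c1) has each player best-responding; Nash payoffs (8, 15).
Sequential outcome (B, c3) differs from the Nash profile (D, c1).

no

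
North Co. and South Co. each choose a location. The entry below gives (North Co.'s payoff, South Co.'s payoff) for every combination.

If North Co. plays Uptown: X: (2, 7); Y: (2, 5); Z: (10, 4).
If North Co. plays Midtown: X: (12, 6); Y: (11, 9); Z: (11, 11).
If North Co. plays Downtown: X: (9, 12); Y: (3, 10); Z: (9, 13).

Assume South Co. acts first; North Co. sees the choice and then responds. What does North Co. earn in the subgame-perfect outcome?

Backward induction with South Co. moving first.
- X: BR = Midtown, leader payoff 6.
- Y: BR = Midtown, leader payoff 9.
- Z: BR = Midtown, leader payoff 11.
South Co.'s induced payoffs are 6, 9, 11, so South Co. commits to Z. Subgame-perfect outcome: (Midtown, Z) with payoffs (11, 11).

11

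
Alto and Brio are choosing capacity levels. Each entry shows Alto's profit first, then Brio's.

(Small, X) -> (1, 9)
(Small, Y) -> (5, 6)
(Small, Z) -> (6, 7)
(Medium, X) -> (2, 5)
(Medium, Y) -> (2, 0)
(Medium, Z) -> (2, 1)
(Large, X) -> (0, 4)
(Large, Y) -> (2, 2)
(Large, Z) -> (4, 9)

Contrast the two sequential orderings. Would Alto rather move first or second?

second

If Alto leads: Brio's best replies are Small→X, Medium→X, Large→Z; Alto's induced payoffs 1, 2, 4; outcome (Large, Z), payoffs (4, 9).
If Brio leads: Alto's best replies are X→Medium, Y→Small, Z→Small; Brio's induced payoffs 5, 6, 7; outcome (Small, Z), payoffs (6, 7).
Alto gets 4 moving first and 6 moving second, so Alto prefers to move second.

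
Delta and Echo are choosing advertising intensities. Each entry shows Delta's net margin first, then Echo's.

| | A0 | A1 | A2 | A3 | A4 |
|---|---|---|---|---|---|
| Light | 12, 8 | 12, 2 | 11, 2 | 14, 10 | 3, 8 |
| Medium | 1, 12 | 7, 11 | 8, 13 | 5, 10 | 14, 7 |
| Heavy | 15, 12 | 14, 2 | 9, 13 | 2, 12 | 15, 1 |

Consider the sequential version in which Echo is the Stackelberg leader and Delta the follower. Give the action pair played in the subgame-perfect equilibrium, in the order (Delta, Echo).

Solve by backward induction (Echo leads).
- A0: BR = Heavy, leader payoff 12.
- A1: BR = Heavy, leader payoff 2.
- A2: BR = Light, leader payoff 2.
- A3: BR = Light, leader payoff 10.
- A4: BR = Heavy, leader payoff 1.
Echo's induced payoffs are 12, 2, 2, 10, 1, so Echo commits to A0. Subgame-perfect outcome: (Heavy, A0) with payoffs (15, 12).

(Heavy, A0)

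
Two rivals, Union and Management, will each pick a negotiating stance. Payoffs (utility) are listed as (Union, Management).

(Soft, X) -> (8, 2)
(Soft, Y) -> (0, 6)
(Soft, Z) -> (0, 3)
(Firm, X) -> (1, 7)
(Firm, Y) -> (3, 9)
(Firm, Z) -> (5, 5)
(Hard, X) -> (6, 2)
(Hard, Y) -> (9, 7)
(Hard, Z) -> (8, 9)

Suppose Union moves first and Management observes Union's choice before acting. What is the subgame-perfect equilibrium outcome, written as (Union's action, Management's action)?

(Hard, Z)

Solve by backward induction (Union leads).
- Soft: Management compares 2, 6, 3 and picks Y; Union would get 0.
- Firm: Management compares 7, 9, 5 and picks Y; Union would get 3.
- Hard: Management compares 2, 7, 9 and picks Z; Union would get 8.
Among 0, 3, 8, the best is 8 at Hard. Subgame-perfect outcome: (Hard, Z) with payoffs (8, 9).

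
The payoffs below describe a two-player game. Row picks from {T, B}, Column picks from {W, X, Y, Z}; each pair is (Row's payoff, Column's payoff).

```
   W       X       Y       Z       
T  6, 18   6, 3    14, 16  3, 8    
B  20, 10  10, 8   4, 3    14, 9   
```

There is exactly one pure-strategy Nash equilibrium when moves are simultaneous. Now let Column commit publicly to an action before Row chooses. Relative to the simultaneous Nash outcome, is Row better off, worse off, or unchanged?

worse off

Backward induction with Column moving first.
- W: Row compares 6, 20 and picks B; Column would get 10.
- X: Row compares 6, 10 and picks B; Column would get 8.
- Y: Row compares 14, 4 and picks T; Column would get 16.
- Z: Row compares 3, 14 and picks B; Column would get 9.
Column's induced payoffs are 10, 8, 16, 9, so Column commits to Y. Subgame-perfect outcome: (T, Y) with payoffs (14, 16).
Under simultaneous play:
Row's best replies: W→B; X→B; Y→T; Z→B.
Column's best replies: T→W; B→W.
The unique mutual best reply is (B, W), giving (20, 10).
Row earns 14 sequentially versus 20 at the Nash outcome: worse off.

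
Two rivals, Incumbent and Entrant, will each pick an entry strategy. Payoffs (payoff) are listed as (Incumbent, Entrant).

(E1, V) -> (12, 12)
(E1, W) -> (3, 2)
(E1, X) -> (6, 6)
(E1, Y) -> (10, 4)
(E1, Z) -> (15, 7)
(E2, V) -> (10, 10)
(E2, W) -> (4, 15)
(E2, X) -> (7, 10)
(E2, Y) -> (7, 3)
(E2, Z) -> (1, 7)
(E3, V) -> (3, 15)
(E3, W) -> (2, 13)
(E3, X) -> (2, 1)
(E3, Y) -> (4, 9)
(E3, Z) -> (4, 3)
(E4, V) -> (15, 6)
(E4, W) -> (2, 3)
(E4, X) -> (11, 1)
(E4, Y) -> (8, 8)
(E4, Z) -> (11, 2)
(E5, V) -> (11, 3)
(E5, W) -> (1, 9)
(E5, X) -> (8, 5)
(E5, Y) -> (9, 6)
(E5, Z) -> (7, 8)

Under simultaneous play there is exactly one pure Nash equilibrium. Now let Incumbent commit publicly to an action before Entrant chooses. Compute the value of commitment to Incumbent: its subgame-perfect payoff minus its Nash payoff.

Backward induction with Incumbent moving first.
- E1 → Entrant plays V (best of 12, 2, 6, 4, 7); Incumbent gets 12.
- E2 → Entrant plays W (best of 10, 15, 10, 3, 7); Incumbent gets 4.
- E3 → Entrant plays V (best of 15, 13, 1, 9, 3); Incumbent gets 3.
- E4 → Entrant plays Y (best of 6, 3, 1, 8, 2); Incumbent gets 8.
- E5 → Entrant plays W (best of 3, 9, 5, 6, 8); Incumbent gets 1.
Maximizing over 12, 4, 3, 8, 1, Incumbent chooses E1. Subgame-perfect outcome: (E1, V) with payoffs (12, 12).
For the simultaneous game, intersect best replies.
Incumbent's best replies: V→E4; W→E2; X→E4; Y→E1; Z→E1.
Entrant's best replies: E1→V; E2→W; E3→V; E4→Y; E5→W.
The unique mutual best reply is (E2, W), giving (4, 15).
Incumbent's commitment gain: 12 − 4 = 8.

8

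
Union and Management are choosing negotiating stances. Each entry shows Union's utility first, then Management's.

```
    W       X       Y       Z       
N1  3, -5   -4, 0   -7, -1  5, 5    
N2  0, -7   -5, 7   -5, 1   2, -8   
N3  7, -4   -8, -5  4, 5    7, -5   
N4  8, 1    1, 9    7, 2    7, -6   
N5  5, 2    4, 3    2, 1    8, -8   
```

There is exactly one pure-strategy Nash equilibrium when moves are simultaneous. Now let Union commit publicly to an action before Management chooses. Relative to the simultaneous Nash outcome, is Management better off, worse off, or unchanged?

better off

Management best-responds to each possible Union move:
- N1 → Management plays Z (best of -5, 0, -1, 5); Union gets 5.
- N2 → Management plays X (best of -7, 7, 1, -8); Union gets -5.
- N3 → Management plays Y (best of -4, -5, 5, -5); Union gets 4.
- N4 → Management plays X (best of 1, 9, 2, -6); Union gets 1.
- N5 → Management plays X (best of 2, 3, 1, -8); Union gets 4.
Maximizing over 5, -5, 4, 1, 4, Union chooses N1. Subgame-perfect outcome: (N1, Z) with payoffs (5, 5).
Under simultaneous play:
Union's best replies: W→N4; X→N5; Y→N4; Z→N5.
Management's best replies: N1→Z; N2→X; N3→Y; N4→X; N5→X.
The unique mutual best reply is (N5, X), giving (4, 3).
Management earns 5 sequentially versus 3 at the Nash outcome: better off.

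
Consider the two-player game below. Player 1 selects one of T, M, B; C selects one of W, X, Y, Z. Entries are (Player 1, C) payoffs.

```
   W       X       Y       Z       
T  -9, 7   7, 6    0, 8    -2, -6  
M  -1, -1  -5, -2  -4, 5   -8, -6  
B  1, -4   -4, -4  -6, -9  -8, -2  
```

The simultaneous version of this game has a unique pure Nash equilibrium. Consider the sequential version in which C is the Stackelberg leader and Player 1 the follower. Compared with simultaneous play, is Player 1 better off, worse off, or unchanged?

Work backward from Player 1's decision.
- W: Player 1 compares -9, -1, 1 and picks B; C would get -4.
- X: Player 1 compares 7, -5, -4 and picks T; C would get 6.
- Y: Player 1 compares 0, -4, -6 and picks T; C would get 8.
- Z: Player 1 compares -2, -8, -8 and picks T; C would get -6.
Maximizing over -4, 6, 8, -6, C chooses Y. Subgame-perfect outcome: (T, Y) with payoffs (0, 8).
Now find the simultaneous Nash equilibrium.
Player 1's best replies: W→B; X→T; Y→T; Z→T.
C's best replies: T→Y; M→Y; B→Z.
The unique mutual best reply is (T, Y), giving (0, 8).
Player 1 earns 0 sequentially versus 0 at the Nash outcome: unchanged.

unchanged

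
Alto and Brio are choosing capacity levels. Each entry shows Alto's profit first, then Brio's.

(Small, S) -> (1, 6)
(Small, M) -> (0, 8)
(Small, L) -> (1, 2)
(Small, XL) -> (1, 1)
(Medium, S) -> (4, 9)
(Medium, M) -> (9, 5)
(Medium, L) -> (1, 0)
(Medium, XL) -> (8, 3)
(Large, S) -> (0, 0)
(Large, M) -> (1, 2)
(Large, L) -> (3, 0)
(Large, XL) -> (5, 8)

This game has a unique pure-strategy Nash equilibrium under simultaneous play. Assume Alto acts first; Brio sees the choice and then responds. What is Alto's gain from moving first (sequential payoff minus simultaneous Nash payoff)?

1

Backward induction with Alto moving first.
- Small: BR = M, leader payoff 0.
- Medium: BR = S, leader payoff 4.
- Large: BR = XL, leader payoff 5.
Alto's induced payoffs are 0, 4, 5, so Alto commits to Large. Subgame-perfect outcome: (Large, XL) with payoffs (5, 8).
Now find the simultaneous Nash equilibrium.
Alto's best replies: S→Medium; M→Medium; L→Large; XL→Medium.
Brio's best replies: Small→M; Medium→S; Large→XL.
Only (Medium, S) has each player best-responding; Nash payoffs (4, 9).
Alto's commitment gain: 5 − 4 = 1.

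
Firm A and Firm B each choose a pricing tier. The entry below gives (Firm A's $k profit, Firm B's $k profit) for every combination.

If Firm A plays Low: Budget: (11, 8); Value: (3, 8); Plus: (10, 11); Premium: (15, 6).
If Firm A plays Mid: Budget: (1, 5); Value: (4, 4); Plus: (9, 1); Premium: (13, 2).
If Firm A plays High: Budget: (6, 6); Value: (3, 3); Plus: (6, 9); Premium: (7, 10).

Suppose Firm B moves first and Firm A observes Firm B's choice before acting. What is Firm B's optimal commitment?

Plus

Backward induction with Firm B moving first.
- Budget: Firm A compares 11, 1, 6 and picks Low; Firm B would get 8.
- Value: Firm A compares 3, 4, 3 and picks Mid; Firm B would get 4.
- Plus: Firm A compares 10, 9, 6 and picks Low; Firm B would get 11.
- Premium: Firm A compares 15, 13, 7 and picks Low; Firm B would get 6.
Among 8, 4, 11, 6, the best is 11 at Plus. Subgame-perfect outcome: (Low, Plus) with payoffs (10, 11).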